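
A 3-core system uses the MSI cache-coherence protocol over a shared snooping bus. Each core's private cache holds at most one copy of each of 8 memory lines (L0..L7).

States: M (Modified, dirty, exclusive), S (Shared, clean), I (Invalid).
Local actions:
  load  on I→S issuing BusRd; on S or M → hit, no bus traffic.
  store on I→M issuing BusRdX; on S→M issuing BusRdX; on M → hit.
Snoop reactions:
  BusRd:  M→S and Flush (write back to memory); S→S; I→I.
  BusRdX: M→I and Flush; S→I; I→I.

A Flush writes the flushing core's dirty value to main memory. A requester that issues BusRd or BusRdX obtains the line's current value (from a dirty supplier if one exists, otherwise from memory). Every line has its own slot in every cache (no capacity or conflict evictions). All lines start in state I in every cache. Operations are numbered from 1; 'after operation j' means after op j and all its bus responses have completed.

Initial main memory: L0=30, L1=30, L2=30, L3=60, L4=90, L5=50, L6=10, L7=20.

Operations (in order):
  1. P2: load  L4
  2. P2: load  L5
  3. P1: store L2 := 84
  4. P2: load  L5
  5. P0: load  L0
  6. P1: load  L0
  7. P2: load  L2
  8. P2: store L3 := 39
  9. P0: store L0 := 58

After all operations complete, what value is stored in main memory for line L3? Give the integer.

memory[L3] = 60

[1] P2: load  L4 | P0:I, P1:I, P2:S(90) | bus: BusRd
[2] P2: load  L5 | P0:I, P1:I, P2:S(50) | bus: BusRd
[3] P1: store L2 := 84 | P0:I, P1:M(84), P2:I | bus: BusRdX
[4] P2: load  L5 | P0:I, P1:I, P2:S(50) | bus: none
[5] P0: load  L0 | P0:S(30), P1:I, P2:I | bus: BusRd
[6] P1: load  L0 | P0:S(30), P1:S(30), P2:I | bus: BusRd
[7] P2: load  L2 | P0:I, P1:S(84), P2:S(84) | bus: BusRd,Flush
[8] P2: store L3 := 39 | P0:I, P1:I, P2:M(39) | bus: BusRdX
[9] P0: store L0 := 58 | P0:M(58), P1:I, P2:I | bus: BusRdX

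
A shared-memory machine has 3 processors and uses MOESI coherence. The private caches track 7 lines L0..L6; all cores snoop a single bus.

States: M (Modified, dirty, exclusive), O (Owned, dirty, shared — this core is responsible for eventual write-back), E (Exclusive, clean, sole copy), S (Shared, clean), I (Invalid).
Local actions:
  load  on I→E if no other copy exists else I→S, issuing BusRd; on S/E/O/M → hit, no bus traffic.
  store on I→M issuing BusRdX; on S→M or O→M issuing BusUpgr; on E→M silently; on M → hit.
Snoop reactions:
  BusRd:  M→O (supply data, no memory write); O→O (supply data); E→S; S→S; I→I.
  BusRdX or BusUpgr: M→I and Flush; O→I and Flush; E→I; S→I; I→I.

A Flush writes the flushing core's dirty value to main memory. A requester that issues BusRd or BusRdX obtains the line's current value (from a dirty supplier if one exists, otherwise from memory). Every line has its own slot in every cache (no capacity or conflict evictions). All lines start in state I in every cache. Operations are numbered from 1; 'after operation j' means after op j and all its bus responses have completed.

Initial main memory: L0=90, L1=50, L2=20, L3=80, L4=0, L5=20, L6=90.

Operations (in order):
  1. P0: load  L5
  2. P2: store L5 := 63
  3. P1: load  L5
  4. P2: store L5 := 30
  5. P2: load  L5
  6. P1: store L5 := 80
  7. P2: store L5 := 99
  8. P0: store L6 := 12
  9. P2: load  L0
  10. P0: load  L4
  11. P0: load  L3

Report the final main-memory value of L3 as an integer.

memory[L3] = 80

step 1: P0: load  L5  ⟶  EII  (L5)  txn=BusRd  M[L5]=20
step 2: P2: store L5 := 63  ⟶  IIM  (L5)  txn=BusRdX  M[L5]=20
step 3: P1: load  L5  ⟶  ISO  (L5)  txn=BusRd  M[L5]=20
step 4: P2: store L5 := 30  ⟶  IIM  (L5)  txn=BusUpgr  M[L5]=20
step 5: P2: load  L5  ⟶  IIM  (L5)  txn=∅  M[L5]=20
step 6: P1: store L5 := 80  ⟶  IMI  (L5)  txn=BusRdX+Flush  M[L5]=30
step 7: P2: store L5 := 99  ⟶  IIM  (L5)  txn=BusRdX+Flush  M[L5]=80
step 8: P0: store L6 := 12  ⟶  MII  (L6)  txn=BusRdX  M[L6]=90
step 9: P2: load  L0  ⟶  IIE  (L0)  txn=BusRd  M[L0]=90
step 10: P0: load  L4  ⟶  EII  (L4)  txn=BusRd  M[L4]=0
step 11: P0: load  L3  ⟶  EII  (L3)  txn=BusRd  M[L3]=80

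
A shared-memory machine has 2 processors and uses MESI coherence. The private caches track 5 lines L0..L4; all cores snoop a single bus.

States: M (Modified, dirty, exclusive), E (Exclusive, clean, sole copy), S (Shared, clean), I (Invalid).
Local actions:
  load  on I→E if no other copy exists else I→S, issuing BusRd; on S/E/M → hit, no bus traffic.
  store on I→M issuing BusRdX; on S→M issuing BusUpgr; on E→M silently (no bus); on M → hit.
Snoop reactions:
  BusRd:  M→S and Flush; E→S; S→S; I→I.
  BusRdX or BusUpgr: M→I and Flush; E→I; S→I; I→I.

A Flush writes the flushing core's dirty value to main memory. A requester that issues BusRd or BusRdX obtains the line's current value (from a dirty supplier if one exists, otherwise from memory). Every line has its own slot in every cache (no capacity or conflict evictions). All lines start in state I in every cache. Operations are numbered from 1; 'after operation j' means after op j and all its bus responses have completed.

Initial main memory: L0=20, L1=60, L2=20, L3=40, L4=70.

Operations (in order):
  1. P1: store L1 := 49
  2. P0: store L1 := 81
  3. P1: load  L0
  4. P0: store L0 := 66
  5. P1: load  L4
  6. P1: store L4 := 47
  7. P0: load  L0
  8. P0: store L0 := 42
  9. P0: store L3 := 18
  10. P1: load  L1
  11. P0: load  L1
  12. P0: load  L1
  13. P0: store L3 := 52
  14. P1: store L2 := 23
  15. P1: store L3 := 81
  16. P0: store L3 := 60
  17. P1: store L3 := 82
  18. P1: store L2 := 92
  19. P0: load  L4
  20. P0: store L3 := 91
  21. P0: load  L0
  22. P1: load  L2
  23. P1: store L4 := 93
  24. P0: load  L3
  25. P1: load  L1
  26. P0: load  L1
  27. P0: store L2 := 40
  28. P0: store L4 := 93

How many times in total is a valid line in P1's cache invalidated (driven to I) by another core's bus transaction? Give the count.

  op1 P1: store L1 := 49 → I/M on L1; bus BusRdX; mem=60
  op2 P0: store L1 := 81 → M/I on L1; bus BusRdX Flush; mem=49
  op3 P1: load  L0 → I/E on L0; bus BusRd; mem=20
  op4 P0: store L0 := 66 → M/I on L0; bus BusRdX; mem=20
  op5 P1: load  L4 → I/E on L4; bus BusRd; mem=70
  op6 P1: store L4 := 47 → I/M on L4; bus (none); mem=70
  op7 P0: load  L0 → M/I on L0; bus (none); mem=20
  op8 P0: store L0 := 42 → M/I on L0; bus (none); mem=20
  op9 P0: store L3 := 18 → M/I on L3; bus BusRdX; mem=40
  op10 P1: load  L1 → S/S on L1; bus BusRd Flush; mem=81
  op11 P0: load  L1 → S/S on L1; bus (none); mem=81
  op12 P0: load  L1 → S/S on L1; bus (none); mem=81
  op13 P0: store L3 := 52 → M/I on L3; bus (none); mem=40
  op14 P1: store L2 := 23 → I/M on L2; bus BusRdX; mem=20
  op15 P1: store L3 := 81 → I/M on L3; bus BusRdX Flush; mem=52
  op16 P0: store L3 := 60 → M/I on L3; bus BusRdX Flush; mem=81
  op17 P1: store L3 := 82 → I/M on L3; bus BusRdX Flush; mem=60
  op18 P1: store L2 := 92 → I/M on L2; bus (none); mem=20
  op19 P0: load  L4 → S/S on L4; bus BusRd Flush; mem=47
  op20 P0: store L3 := 91 → M/I on L3; bus BusRdX Flush; mem=82
  op21 P0: load  L0 → M/I on L0; bus (none); mem=20
  op22 P1: load  L2 → I/M on L2; bus (none); mem=20
  op23 P1: store L4 := 93 → I/M on L4; bus BusUpgr; mem=47
  op24 P0: load  L3 → M/I on L3; bus (none); mem=82
  op25 P1: load  L1 → S/S on L1; bus (none); mem=81
  op26 P0: load  L1 → S/S on L1; bus (none); mem=81
  op27 P0: store L2 := 40 → M/I on L2; bus BusRdX Flush; mem=92
  op28 P0: store L4 := 93 → M/I on L4; bus BusRdX Flush; mem=93

invalidations = 6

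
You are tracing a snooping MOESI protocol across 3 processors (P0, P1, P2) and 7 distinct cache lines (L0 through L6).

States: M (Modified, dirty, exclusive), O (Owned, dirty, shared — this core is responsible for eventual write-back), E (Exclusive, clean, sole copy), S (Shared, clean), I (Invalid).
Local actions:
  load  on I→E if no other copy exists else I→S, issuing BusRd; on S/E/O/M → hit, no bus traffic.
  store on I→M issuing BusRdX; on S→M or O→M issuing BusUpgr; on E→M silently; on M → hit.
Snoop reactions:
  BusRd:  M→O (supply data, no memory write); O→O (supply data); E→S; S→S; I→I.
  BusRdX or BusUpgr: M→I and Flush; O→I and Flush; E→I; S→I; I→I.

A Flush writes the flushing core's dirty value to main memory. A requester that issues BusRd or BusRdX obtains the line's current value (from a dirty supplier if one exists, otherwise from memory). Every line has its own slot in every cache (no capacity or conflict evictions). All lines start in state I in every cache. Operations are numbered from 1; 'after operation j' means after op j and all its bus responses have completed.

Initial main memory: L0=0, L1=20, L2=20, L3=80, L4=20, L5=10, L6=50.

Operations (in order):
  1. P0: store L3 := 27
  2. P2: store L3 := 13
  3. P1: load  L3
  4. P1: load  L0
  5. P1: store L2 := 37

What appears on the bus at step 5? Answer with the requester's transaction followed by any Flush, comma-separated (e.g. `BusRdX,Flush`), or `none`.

bus = BusRdX

1. P0: store L3 := 27  bus=[BusRdX]  L3: P0=M P1=I P2=I  mem[L3]=80
2. P2: store L3 := 13  bus=[BusRdX,Flush]  L3: P0=I P1=I P2=M  mem[L3]=27
3. P1: load  L3  bus=[BusRd]  L3: P0=I P1=S P2=O  mem[L3]=27
4. P1: load  L0  bus=[BusRd]  L0: P0=I P1=E P2=I  mem[L0]=0
5. P1: store L2 := 37  bus=[BusRdX]  L2: P0=I P1=M P2=I  mem[L2]=20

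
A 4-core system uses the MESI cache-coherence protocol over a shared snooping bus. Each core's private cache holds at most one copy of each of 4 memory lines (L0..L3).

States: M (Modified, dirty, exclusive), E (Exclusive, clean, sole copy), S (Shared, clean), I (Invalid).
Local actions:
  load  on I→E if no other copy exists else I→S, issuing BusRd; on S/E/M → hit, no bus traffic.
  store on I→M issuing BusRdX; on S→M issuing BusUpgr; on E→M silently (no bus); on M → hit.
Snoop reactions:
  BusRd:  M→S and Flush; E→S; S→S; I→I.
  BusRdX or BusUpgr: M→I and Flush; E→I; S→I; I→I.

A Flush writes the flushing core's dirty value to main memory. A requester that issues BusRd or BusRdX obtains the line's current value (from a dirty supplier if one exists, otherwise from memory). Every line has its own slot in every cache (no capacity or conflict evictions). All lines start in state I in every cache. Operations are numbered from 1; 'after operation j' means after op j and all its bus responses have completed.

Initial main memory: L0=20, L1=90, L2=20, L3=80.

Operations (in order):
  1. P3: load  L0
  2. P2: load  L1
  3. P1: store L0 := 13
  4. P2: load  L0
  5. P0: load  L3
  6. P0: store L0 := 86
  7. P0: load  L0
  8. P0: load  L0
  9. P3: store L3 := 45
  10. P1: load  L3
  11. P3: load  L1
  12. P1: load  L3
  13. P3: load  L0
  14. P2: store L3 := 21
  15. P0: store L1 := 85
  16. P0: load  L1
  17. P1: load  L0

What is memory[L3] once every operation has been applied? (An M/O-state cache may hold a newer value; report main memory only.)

memory[L3] = 45

  op1 P3: load  L0 → I/I/I/E on L0; bus BusRd; mem=20
  op2 P2: load  L1 → I/I/E/I on L1; bus BusRd; mem=90
  op3 P1: store L0 := 13 → I/M/I/I on L0; bus BusRdX; mem=20
  op4 P2: load  L0 → I/S/S/I on L0; bus BusRd Flush; mem=13
  op5 P0: load  L3 → E/I/I/I on L3; bus BusRd; mem=80
  op6 P0: store L0 := 86 → M/I/I/I on L0; bus BusRdX; mem=13
  op7 P0: load  L0 → M/I/I/I on L0; bus (none); mem=13
  op8 P0: load  L0 → M/I/I/I on L0; bus (none); mem=13
  op9 P3: store L3 := 45 → I/I/I/M on L3; bus BusRdX; mem=80
  op10 P1: load  L3 → I/S/I/S on L3; bus BusRd Flush; mem=45
  op11 P3: load  L1 → I/I/S/S on L1; bus BusRd; mem=90
  op12 P1: load  L3 → I/S/I/S on L3; bus (none); mem=45
  op13 P3: load  L0 → S/I/I/S on L0; bus BusRd Flush; mem=86
  op14 P2: store L3 := 21 → I/I/M/I on L3; bus BusRdX; mem=45
  op15 P0: store L1 := 85 → M/I/I/I on L1; bus BusRdX; mem=90
  op16 P0: load  L1 → M/I/I/I on L1; bus (none); mem=90
  op17 P1: load  L0 → S/S/I/S on L0; bus BusRd; mem=86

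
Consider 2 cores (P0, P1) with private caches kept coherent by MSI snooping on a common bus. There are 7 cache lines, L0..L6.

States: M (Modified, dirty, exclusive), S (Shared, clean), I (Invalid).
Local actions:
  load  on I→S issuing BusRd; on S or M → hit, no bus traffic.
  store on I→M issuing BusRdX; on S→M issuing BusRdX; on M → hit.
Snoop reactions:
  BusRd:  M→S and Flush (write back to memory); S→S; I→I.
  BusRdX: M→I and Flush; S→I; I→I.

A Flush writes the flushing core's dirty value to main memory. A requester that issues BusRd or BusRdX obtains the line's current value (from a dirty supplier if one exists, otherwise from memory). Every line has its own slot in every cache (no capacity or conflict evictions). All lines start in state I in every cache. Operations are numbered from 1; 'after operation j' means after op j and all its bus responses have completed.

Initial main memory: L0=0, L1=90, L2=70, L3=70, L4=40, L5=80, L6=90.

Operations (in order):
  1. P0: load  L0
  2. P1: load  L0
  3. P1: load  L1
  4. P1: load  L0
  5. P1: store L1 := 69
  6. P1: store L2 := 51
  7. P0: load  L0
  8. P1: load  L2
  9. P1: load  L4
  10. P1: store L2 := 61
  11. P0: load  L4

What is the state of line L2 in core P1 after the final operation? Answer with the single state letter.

step 1: P0: load  L0  ⟶  SI  (L0)  txn=BusRd  M[L0]=0
step 2: P1: load  L0  ⟶  SS  (L0)  txn=BusRd  M[L0]=0
step 3: P1: load  L1  ⟶  IS  (L1)  txn=BusRd  M[L1]=90
step 4: P1: load  L0  ⟶  SS  (L0)  txn=∅  M[L0]=0
step 5: P1: store L1 := 69  ⟶  IM  (L1)  txn=BusRdX  M[L1]=90
step 6: P1: store L2 := 51  ⟶  IM  (L2)  txn=BusRdX  M[L2]=70
step 7: P0: load  L0  ⟶  SS  (L0)  txn=∅  M[L0]=0
step 8: P1: load  L2  ⟶  IM  (L2)  txn=∅  M[L2]=70
step 9: P1: load  L4  ⟶  IS  (L4)  txn=BusRd  M[L4]=40
step 10: P1: store L2 := 61  ⟶  IM  (L2)  txn=∅  M[L2]=70
step 11: P0: load  L4  ⟶  SS  (L4)  txn=BusRd  M[L4]=40

state = M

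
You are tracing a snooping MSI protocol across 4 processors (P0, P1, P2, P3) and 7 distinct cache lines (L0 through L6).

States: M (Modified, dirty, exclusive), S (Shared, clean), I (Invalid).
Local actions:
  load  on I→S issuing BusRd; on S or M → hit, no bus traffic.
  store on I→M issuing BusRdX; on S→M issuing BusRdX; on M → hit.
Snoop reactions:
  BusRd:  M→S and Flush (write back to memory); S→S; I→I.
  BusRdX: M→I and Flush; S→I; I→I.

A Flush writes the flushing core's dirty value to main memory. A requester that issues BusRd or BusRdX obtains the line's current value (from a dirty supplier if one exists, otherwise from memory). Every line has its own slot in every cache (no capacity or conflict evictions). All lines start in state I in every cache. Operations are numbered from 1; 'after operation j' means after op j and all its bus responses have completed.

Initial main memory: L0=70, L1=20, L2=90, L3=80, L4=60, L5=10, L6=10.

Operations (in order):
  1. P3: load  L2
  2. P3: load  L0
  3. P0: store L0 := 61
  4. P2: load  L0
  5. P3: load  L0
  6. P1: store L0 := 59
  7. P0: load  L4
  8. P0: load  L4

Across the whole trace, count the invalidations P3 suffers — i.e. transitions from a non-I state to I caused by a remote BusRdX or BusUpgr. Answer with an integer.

invalidations = 2

[1] P3: load  L2 | P0:I, P1:I, P2:I, P3:S(90) | bus: BusRd
[2] P3: load  L0 | P0:I, P1:I, P2:I, P3:S(70) | bus: BusRd
[3] P0: store L0 := 61 | P0:M(61), P1:I, P2:I, P3:I | bus: BusRdX
[4] P2: load  L0 | P0:S(61), P1:I, P2:S(61), P3:I | bus: BusRd,Flush
[5] P3: load  L0 | P0:S(61), P1:I, P2:S(61), P3:S(61) | bus: BusRd
[6] P1: store L0 := 59 | P0:I, P1:M(59), P2:I, P3:I | bus: BusRdX
[7] P0: load  L4 | P0:S(60), P1:I, P2:I, P3:I | bus: BusRd
[8] P0: load  L4 | P0:S(60), P1:I, P2:I, P3:I | bus: none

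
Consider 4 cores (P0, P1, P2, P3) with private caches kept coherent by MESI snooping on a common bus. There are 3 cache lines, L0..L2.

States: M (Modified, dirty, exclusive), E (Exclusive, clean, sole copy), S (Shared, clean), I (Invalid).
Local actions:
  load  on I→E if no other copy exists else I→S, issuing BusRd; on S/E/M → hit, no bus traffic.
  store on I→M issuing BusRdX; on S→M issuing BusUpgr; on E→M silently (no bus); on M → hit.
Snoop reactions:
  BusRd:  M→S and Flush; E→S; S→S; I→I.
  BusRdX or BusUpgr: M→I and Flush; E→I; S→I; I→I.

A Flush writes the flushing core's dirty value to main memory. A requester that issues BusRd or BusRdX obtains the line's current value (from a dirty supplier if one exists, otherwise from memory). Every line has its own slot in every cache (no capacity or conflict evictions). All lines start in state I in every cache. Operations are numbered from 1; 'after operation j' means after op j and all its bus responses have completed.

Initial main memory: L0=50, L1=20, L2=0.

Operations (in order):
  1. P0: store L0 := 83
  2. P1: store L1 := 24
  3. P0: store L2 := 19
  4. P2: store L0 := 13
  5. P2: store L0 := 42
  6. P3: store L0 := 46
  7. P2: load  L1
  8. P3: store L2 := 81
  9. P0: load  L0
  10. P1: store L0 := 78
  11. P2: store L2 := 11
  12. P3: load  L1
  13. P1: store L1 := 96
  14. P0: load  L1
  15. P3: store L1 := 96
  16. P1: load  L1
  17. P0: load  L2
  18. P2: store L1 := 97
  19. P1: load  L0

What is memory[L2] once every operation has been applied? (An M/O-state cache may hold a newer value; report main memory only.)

step 1: P0: store L0 := 83  ⟶  MIII  (L0)  txn=BusRdX  M[L0]=50
step 2: P1: store L1 := 24  ⟶  IMII  (L1)  txn=BusRdX  M[L1]=20
step 3: P0: store L2 := 19  ⟶  MIII  (L2)  txn=BusRdX  M[L2]=0
step 4: P2: store L0 := 13  ⟶  IIMI  (L0)  txn=BusRdX+Flush  M[L0]=83
step 5: P2: store L0 := 42  ⟶  IIMI  (L0)  txn=∅  M[L0]=83
step 6: P3: store L0 := 46  ⟶  IIIM  (L0)  txn=BusRdX+Flush  M[L0]=42
step 7: P2: load  L1  ⟶  ISSI  (L1)  txn=BusRd+Flush  M[L1]=24
step 8: P3: store L2 := 81  ⟶  IIIM  (L2)  txn=BusRdX+Flush  M[L2]=19
step 9: P0: load  L0  ⟶  SIIS  (L0)  txn=BusRd+Flush  M[L0]=46
step 10: P1: store L0 := 78  ⟶  IMII  (L0)  txn=BusRdX  M[L0]=46
step 11: P2: store L2 := 11  ⟶  IIMI  (L2)  txn=BusRdX+Flush  M[L2]=81
step 12: P3: load  L1  ⟶  ISSS  (L1)  txn=BusRd  M[L1]=24
step 13: P1: store L1 := 96  ⟶  IMII  (L1)  txn=BusUpgr  M[L1]=24
step 14: P0: load  L1  ⟶  SSII  (L1)  txn=BusRd+Flush  M[L1]=96
step 15: P3: store L1 := 96  ⟶  IIIM  (L1)  txn=BusRdX  M[L1]=96
step 16: P1: load  L1  ⟶  ISIS  (L1)  txn=BusRd+Flush  M[L1]=96
step 17: P0: load  L2  ⟶  SISI  (L2)  txn=BusRd+Flush  M[L2]=11
step 18: P2: store L1 := 97  ⟶  IIMI  (L1)  txn=BusRdX  M[L1]=96
step 19: P1: load  L0  ⟶  IMII  (L0)  txn=∅  M[L0]=46

memory[L2] = 11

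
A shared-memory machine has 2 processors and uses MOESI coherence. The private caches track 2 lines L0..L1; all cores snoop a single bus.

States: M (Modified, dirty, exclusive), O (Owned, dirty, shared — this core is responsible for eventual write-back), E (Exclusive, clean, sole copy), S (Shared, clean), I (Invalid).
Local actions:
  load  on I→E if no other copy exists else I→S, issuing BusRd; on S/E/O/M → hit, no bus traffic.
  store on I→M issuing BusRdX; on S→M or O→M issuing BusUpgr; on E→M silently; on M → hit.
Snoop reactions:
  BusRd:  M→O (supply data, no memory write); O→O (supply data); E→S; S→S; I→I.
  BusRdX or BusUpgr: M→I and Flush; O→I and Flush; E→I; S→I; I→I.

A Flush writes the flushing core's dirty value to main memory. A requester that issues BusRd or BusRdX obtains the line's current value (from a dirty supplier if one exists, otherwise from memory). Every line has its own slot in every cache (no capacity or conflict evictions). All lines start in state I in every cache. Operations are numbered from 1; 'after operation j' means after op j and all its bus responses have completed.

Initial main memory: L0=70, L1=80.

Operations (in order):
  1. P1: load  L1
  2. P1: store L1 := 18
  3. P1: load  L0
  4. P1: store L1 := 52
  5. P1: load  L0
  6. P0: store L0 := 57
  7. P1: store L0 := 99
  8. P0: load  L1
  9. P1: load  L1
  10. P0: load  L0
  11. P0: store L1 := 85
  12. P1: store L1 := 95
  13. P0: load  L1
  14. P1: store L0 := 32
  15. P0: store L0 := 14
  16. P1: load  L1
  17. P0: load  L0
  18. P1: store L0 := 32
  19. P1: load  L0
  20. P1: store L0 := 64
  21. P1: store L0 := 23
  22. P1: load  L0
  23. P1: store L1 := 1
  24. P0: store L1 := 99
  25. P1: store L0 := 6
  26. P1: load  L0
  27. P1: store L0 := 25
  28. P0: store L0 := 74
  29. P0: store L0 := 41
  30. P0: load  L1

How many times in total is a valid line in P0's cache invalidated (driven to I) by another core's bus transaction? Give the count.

invalidations = 5

1. P1: load  L1  bus=[BusRd]  L1: P0=I P1=E  mem[L1]=80
2. P1: store L1 := 18  bus=[-]  L1: P0=I P1=M  mem[L1]=80
3. P1: load  L0  bus=[BusRd]  L0: P0=I P1=E  mem[L0]=70
4. P1: store L1 := 52  bus=[-]  L1: P0=I P1=M  mem[L1]=80
5. P1: load  L0  bus=[-]  L0: P0=I P1=E  mem[L0]=70
6. P0: store L0 := 57  bus=[BusRdX]  L0: P0=M P1=I  mem[L0]=70
7. P1: store L0 := 99  bus=[BusRdX,Flush]  L0: P0=I P1=M  mem[L0]=57
8. P0: load  L1  bus=[BusRd]  L1: P0=S P1=O  mem[L1]=80
9. P1: load  L1  bus=[-]  L1: P0=S P1=O  mem[L1]=80
10. P0: load  L0  bus=[BusRd]  L0: P0=S P1=O  mem[L0]=57
11. P0: store L1 := 85  bus=[BusUpgr,Flush]  L1: P0=M P1=I  mem[L1]=52
12. P1: store L1 := 95  bus=[BusRdX,Flush]  L1: P0=I P1=M  mem[L1]=85
13. P0: load  L1  bus=[BusRd]  L1: P0=S P1=O  mem[L1]=85
14. P1: store L0 := 32  bus=[BusUpgr]  L0: P0=I P1=M  mem[L0]=57
15. P0: store L0 := 14  bus=[BusRdX,Flush]  L0: P0=M P1=I  mem[L0]=32
16. P1: load  L1  bus=[-]  L1: P0=S P1=O  mem[L1]=85
17. P0: load  L0  bus=[-]  L0: P0=M P1=I  mem[L0]=32
18. P1: store L0 := 32  bus=[BusRdX,Flush]  L0: P0=I P1=M  mem[L0]=14
19. P1: load  L0  bus=[-]  L0: P0=I P1=M  mem[L0]=14
20. P1: store L0 := 64  bus=[-]  L0: P0=I P1=M  mem[L0]=14
21. P1: store L0 := 23  bus=[-]  L0: P0=I P1=M  mem[L0]=14
22. P1: load  L0  bus=[-]  L0: P0=I P1=M  mem[L0]=14
23. P1: store L1 := 1  bus=[BusUpgr]  L1: P0=I P1=M  mem[L1]=85
24. P0: store L1 := 99  bus=[BusRdX,Flush]  L1: P0=M P1=I  mem[L1]=1
25. P1: store L0 := 6  bus=[-]  L0: P0=I P1=M  mem[L0]=14
26. P1: load  L0  bus=[-]  L0: P0=I P1=M  mem[L0]=14
27. P1: store L0 := 25  bus=[-]  L0: P0=I P1=M  mem[L0]=14
28. P0: store L0 := 74  bus=[BusRdX,Flush]  L0: P0=M P1=I  mem[L0]=25
29. P0: store L0 := 41  bus=[-]  L0: P0=M P1=I  mem[L0]=25
30. P0: load  L1  bus=[-]  L1: P0=M P1=I  mem[L1]=1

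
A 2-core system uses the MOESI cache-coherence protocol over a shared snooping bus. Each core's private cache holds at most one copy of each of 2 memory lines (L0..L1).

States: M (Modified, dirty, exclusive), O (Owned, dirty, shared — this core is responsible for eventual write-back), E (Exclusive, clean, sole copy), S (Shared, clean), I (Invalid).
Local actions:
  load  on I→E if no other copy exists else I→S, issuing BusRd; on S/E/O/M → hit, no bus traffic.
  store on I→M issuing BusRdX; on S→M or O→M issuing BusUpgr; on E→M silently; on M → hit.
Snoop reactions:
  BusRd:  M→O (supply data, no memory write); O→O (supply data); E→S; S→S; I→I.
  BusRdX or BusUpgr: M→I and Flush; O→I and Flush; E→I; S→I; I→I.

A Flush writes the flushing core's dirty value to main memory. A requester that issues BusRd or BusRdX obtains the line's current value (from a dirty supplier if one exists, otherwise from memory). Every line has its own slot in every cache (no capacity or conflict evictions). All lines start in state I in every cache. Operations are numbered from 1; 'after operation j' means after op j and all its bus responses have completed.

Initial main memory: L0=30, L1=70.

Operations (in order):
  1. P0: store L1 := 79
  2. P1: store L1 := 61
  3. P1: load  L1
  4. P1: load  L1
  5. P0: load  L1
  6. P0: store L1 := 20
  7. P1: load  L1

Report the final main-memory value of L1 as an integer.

step 1: P0: store L1 := 79  ⟶  MI  (L1)  txn=BusRdX  M[L1]=70
step 2: P1: store L1 := 61  ⟶  IM  (L1)  txn=BusRdX+Flush  M[L1]=79
step 3: P1: load  L1  ⟶  IM  (L1)  txn=∅  M[L1]=79
step 4: P1: load  L1  ⟶  IM  (L1)  txn=∅  M[L1]=79
step 5: P0: load  L1  ⟶  SO  (L1)  txn=BusRd  M[L1]=79
step 6: P0: store L1 := 20  ⟶  MI  (L1)  txn=BusUpgr+Flush  M[L1]=61
step 7: P1: load  L1  ⟶  OS  (L1)  txn=BusRd  M[L1]=61

memory[L1] = 61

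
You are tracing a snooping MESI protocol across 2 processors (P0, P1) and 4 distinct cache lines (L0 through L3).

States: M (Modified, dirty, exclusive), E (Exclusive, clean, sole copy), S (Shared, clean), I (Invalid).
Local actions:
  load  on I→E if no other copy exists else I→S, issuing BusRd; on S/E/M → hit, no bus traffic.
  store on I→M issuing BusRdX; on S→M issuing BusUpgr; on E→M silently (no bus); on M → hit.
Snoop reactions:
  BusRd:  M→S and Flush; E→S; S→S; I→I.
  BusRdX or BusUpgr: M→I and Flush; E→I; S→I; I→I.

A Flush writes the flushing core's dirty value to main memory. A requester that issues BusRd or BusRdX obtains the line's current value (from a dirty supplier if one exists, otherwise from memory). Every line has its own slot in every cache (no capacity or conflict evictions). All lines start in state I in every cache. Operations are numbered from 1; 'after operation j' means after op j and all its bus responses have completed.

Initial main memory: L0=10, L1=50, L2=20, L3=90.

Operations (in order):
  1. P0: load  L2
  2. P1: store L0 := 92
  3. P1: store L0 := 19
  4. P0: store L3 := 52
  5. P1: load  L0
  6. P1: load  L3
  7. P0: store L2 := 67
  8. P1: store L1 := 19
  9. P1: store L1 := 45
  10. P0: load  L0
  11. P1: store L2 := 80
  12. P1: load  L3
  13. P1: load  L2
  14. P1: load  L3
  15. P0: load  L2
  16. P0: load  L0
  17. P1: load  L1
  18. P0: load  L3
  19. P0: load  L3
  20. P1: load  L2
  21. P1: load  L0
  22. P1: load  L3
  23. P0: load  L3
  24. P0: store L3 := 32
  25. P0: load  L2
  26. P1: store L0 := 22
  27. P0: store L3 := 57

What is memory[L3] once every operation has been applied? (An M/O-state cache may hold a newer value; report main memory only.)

[1] P0: load  L2 | P0:E(20), P1:I | bus: BusRd
[2] P1: store L0 := 92 | P0:I, P1:M(92) | bus: BusRdX
[3] P1: store L0 := 19 | P0:I, P1:M(19) | bus: none
[4] P0: store L3 := 52 | P0:M(52), P1:I | bus: BusRdX
[5] P1: load  L0 | P0:I, P1:M(19) | bus: none
[6] P1: load  L3 | P0:S(52), P1:S(52) | bus: BusRd,Flush
[7] P0: store L2 := 67 | P0:M(67), P1:I | bus: none
[8] P1: store L1 := 19 | P0:I, P1:M(19) | bus: BusRdX
[9] P1: store L1 := 45 | P0:I, P1:M(45) | bus: none
[10] P0: load  L0 | P0:S(19), P1:S(19) | bus: BusRd,Flush
[11] P1: store L2 := 80 | P0:I, P1:M(80) | bus: BusRdX,Flush
[12] P1: load  L3 | P0:S(52), P1:S(52) | bus: none
[13] P1: load  L2 | P0:I, P1:M(80) | bus: none
[14] P1: load  L3 | P0:S(52), P1:S(52) | bus: none
[15] P0: load  L2 | P0:S(80), P1:S(80) | bus: BusRd,Flush
[16] P0: load  L0 | P0:S(19), P1:S(19) | bus: none
[17] P1: load  L1 | P0:I, P1:M(45) | bus: none
[18] P0: load  L3 | P0:S(52), P1:S(52) | bus: none
[19] P0: load  L3 | P0:S(52), P1:S(52) | bus: none
[20] P1: load  L2 | P0:S(80), P1:S(80) | bus: none
[21] P1: load  L0 | P0:S(19), P1:S(19) | bus: none
[22] P1: load  L3 | P0:S(52), P1:S(52) | bus: none
[23] P0: load  L3 | P0:S(52), P1:S(52) | bus: none
[24] P0: store L3 := 32 | P0:M(32), P1:I | bus: BusUpgr
[25] P0: load  L2 | P0:S(80), P1:S(80) | bus: none
[26] P1: store L0 := 22 | P0:I, P1:M(22) | bus: BusUpgr
[27] P0: store L3 := 57 | P0:M(57), P1:I | bus: none

memory[L3] = 52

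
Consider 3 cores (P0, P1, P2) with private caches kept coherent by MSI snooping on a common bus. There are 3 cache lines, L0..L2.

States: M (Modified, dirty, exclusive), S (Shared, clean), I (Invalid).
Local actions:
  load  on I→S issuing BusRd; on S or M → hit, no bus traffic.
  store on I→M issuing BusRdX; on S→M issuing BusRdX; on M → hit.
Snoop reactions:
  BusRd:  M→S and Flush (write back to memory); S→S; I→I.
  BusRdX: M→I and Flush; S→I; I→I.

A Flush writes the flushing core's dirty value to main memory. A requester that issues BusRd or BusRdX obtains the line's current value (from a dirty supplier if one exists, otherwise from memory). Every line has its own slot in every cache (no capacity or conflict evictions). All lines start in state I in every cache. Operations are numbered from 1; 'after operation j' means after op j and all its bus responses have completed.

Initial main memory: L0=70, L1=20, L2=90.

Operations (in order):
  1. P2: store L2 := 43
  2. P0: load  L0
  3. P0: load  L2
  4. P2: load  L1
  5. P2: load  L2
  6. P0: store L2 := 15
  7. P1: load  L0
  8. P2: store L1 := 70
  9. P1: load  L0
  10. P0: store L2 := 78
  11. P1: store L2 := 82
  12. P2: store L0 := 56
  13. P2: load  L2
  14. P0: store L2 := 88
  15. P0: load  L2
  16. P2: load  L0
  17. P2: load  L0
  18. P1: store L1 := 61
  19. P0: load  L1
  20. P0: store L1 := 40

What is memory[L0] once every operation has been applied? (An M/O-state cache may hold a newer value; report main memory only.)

memory[L0] = 70

step 1: P2: store L2 := 43  ⟶  IIM  (L2)  txn=BusRdX  M[L2]=90
step 2: P0: load  L0  ⟶  SII  (L0)  txn=BusRd  M[L0]=70
step 3: P0: load  L2  ⟶  SIS  (L2)  txn=BusRd+Flush  M[L2]=43
step 4: P2: load  L1  ⟶  IIS  (L1)  txn=BusRd  M[L1]=20
step 5: P2: load  L2  ⟶  SIS  (L2)  txn=∅  M[L2]=43
step 6: P0: store L2 := 15  ⟶  MII  (L2)  txn=BusRdX  M[L2]=43
step 7: P1: load  L0  ⟶  SSI  (L0)  txn=BusRd  M[L0]=70
step 8: P2: store L1 := 70  ⟶  IIM  (L1)  txn=BusRdX  M[L1]=20
step 9: P1: load  L0  ⟶  SSI  (L0)  txn=∅  M[L0]=70
step 10: P0: store L2 := 78  ⟶  MII  (L2)  txn=∅  M[L2]=43
step 11: P1: store L2 := 82  ⟶  IMI  (L2)  txn=BusRdX+Flush  M[L2]=78
step 12: P2: store L0 := 56  ⟶  IIM  (L0)  txn=BusRdX  M[L0]=70
step 13: P2: load  L2  ⟶  ISS  (L2)  txn=BusRd+Flush  M[L2]=82
step 14: P0: store L2 := 88  ⟶  MII  (L2)  txn=BusRdX  M[L2]=82
step 15: P0: load  L2  ⟶  MII  (L2)  txn=∅  M[L2]=82
step 16: P2: load  L0  ⟶  IIM  (L0)  txn=∅  M[L0]=70
step 17: P2: load  L0  ⟶  IIM  (L0)  txn=∅  M[L0]=70
step 18: P1: store L1 := 61  ⟶  IMI  (L1)  txn=BusRdX+Flush  M[L1]=70
step 19: P0: load  L1  ⟶  SSI  (L1)  txn=BusRd+Flush  M[L1]=61
step 20: P0: store L1 := 40  ⟶  MII  (L1)  txn=BusRdX  M[L1]=61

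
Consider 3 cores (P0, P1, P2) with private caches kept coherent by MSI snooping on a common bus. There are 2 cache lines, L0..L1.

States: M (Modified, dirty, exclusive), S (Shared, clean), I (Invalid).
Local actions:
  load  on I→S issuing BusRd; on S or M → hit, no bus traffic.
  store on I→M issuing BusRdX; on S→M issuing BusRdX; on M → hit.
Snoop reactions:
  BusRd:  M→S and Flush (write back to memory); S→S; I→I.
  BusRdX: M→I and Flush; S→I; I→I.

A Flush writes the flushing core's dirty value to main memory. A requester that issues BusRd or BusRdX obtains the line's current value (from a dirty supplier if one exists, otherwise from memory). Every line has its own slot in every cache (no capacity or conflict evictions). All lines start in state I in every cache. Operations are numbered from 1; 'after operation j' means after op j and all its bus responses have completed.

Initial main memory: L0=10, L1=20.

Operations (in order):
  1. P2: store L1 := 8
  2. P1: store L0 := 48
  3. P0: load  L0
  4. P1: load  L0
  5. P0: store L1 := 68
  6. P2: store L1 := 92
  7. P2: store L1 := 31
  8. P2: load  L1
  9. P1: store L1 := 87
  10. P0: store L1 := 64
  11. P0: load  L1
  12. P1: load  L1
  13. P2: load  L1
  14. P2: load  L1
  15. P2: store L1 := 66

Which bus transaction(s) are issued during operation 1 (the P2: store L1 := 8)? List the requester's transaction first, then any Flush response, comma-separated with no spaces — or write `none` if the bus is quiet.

bus = BusRdX

  op1 P2: store L1 := 8 → I/I/M on L1; bus BusRdX; mem=20
  op2 P1: store L0 := 48 → I/M/I on L0; bus BusRdX; mem=10
  op3 P0: load  L0 → S/S/I on L0; bus BusRd Flush; mem=48
  op4 P1: load  L0 → S/S/I on L0; bus (none); mem=48
  op5 P0: store L1 := 68 → M/I/I on L1; bus BusRdX Flush; mem=8
  op6 P2: store L1 := 92 → I/I/M on L1; bus BusRdX Flush; mem=68
  op7 P2: store L1 := 31 → I/I/M on L1; bus (none); mem=68
  op8 P2: load  L1 → I/I/M on L1; bus (none); mem=68
  op9 P1: store L1 := 87 → I/M/I on L1; bus BusRdX Flush; mem=31
  op10 P0: store L1 := 64 → M/I/I on L1; bus BusRdX Flush; mem=87
  op11 P0: load  L1 → M/I/I on L1; bus (none); mem=87
  op12 P1: load  L1 → S/S/I on L1; bus BusRd Flush; mem=64
  op13 P2: load  L1 → S/S/S on L1; bus BusRd; mem=64
  op14 P2: load  L1 → S/S/S on L1; bus (none); mem=64
  op15 P2: store L1 := 66 → I/I/M on L1; bus BusRdX; mem=64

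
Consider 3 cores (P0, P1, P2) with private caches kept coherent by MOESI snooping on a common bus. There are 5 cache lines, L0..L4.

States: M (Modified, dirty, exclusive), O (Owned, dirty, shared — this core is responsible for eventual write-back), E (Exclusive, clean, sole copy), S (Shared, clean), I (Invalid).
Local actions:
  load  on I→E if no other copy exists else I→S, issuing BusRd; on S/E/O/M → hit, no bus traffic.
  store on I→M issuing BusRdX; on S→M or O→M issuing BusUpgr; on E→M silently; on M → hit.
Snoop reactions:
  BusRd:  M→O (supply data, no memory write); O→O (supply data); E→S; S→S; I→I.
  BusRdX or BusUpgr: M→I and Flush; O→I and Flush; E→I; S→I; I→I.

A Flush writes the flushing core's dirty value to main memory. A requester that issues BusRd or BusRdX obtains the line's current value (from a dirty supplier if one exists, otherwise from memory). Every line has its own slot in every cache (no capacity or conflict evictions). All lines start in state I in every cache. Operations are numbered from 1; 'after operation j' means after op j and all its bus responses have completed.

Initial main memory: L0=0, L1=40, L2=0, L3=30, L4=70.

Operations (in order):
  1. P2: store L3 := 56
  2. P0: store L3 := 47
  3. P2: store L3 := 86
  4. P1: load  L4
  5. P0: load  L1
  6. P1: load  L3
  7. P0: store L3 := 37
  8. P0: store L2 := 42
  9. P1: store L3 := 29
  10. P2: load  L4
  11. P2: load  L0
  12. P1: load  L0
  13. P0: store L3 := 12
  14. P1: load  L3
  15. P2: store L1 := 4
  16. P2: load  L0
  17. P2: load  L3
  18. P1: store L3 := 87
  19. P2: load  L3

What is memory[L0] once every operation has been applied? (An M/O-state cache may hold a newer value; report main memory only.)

memory[L0] = 0

1. P2: store L3 := 56  bus=[BusRdX]  L3: P0=I P1=I P2=M  mem[L3]=30
2. P0: store L3 := 47  bus=[BusRdX,Flush]  L3: P0=M P1=I P2=I  mem[L3]=56
3. P2: store L3 := 86  bus=[BusRdX,Flush]  L3: P0=I P1=I P2=M  mem[L3]=47
4. P1: load  L4  bus=[BusRd]  L4: P0=I P1=E P2=I  mem[L4]=70
5. P0: load  L1  bus=[BusRd]  L1: P0=E P1=I P2=I  mem[L1]=40
6. P1: load  L3  bus=[BusRd]  L3: P0=I P1=S P2=O  mem[L3]=47
7. P0: store L3 := 37  bus=[BusRdX,Flush]  L3: P0=M P1=I P2=I  mem[L3]=86
8. P0: store L2 := 42  bus=[BusRdX]  L2: P0=M P1=I P2=I  mem[L2]=0
9. P1: store L3 := 29  bus=[BusRdX,Flush]  L3: P0=I P1=M P2=I  mem[L3]=37
10. P2: load  L4  bus=[BusRd]  L4: P0=I P1=S P2=S  mem[L4]=70
11. P2: load  L0  bus=[BusRd]  L0: P0=I P1=I P2=E  mem[L0]=0
12. P1: load  L0  bus=[BusRd]  L0: P0=I P1=S P2=S  mem[L0]=0
13. P0: store L3 := 12  bus=[BusRdX,Flush]  L3: P0=M P1=I P2=I  mem[L3]=29
14. P1: load  L3  bus=[BusRd]  L3: P0=O P1=S P2=I  mem[L3]=29
15. P2: store L1 := 4  bus=[BusRdX]  L1: P0=I P1=I P2=M  mem[L1]=40
16. P2: load  L0  bus=[-]  L0: P0=I P1=S P2=S  mem[L0]=0
17. P2: load  L3  bus=[BusRd]  L3: P0=O P1=S P2=S  mem[L3]=29
18. P1: store L3 := 87  bus=[BusUpgr,Flush]  L3: P0=I P1=M P2=I  mem[L3]=12
19. P2: load  L3  bus=[BusRd]  L3: P0=I P1=O P2=S  mem[L3]=12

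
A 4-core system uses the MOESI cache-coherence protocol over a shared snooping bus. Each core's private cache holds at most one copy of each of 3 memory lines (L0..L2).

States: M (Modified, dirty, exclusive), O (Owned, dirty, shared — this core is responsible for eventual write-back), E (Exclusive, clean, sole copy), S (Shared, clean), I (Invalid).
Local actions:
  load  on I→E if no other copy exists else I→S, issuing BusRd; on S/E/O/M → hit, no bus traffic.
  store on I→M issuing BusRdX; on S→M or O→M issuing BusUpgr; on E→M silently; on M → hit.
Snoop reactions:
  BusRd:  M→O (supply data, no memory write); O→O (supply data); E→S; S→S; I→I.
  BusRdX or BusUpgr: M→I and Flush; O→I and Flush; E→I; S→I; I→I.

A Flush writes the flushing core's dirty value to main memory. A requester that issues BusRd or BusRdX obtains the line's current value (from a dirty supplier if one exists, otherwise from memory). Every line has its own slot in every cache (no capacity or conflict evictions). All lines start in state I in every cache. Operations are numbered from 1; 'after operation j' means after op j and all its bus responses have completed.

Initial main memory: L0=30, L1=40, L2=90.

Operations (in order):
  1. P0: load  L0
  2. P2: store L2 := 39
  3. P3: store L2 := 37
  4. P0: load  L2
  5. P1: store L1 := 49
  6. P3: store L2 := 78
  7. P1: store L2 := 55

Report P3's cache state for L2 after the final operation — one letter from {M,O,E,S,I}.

step 1: P0: load  L0  ⟶  EIII  (L0)  txn=BusRd  M[L0]=30
step 2: P2: store L2 := 39  ⟶  IIMI  (L2)  txn=BusRdX  M[L2]=90
step 3: P3: store L2 := 37  ⟶  IIIM  (L2)  txn=BusRdX+Flush  M[L2]=39
step 4: P0: load  L2  ⟶  SIIO  (L2)  txn=BusRd  M[L2]=39
step 5: P1: store L1 := 49  ⟶  IMII  (L1)  txn=BusRdX  M[L1]=40
step 6: P3: store L2 := 78  ⟶  IIIM  (L2)  txn=BusUpgr  M[L2]=39
step 7: P1: store L2 := 55  ⟶  IMII  (L2)  txn=BusRdX+Flush  M[L2]=78

state = I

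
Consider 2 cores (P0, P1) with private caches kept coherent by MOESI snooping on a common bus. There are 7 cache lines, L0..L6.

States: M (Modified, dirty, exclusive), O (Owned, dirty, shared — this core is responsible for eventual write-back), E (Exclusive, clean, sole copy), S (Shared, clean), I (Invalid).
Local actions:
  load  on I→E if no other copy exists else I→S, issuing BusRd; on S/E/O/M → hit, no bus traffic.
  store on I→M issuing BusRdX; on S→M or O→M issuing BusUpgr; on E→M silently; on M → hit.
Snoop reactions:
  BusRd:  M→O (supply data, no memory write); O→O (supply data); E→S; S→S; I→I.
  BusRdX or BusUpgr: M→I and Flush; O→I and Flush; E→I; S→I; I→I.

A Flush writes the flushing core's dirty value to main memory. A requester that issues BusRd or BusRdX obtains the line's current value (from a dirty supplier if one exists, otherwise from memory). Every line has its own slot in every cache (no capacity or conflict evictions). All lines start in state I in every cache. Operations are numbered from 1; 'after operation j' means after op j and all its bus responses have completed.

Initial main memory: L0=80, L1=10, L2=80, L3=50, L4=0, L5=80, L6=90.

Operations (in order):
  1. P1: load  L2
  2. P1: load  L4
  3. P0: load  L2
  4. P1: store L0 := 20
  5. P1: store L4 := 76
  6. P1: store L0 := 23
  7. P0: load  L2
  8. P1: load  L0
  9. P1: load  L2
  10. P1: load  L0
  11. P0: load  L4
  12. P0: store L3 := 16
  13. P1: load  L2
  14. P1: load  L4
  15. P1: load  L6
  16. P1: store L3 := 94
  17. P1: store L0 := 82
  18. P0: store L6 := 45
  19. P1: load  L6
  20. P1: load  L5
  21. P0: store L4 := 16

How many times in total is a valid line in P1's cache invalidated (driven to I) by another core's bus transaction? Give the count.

  op1 P1: load  L2 → I/E on L2; bus BusRd; mem=80
  op2 P1: load  L4 → I/E on L4; bus BusRd; mem=0
  op3 P0: load  L2 → S/S on L2; bus BusRd; mem=80
  op4 P1: store L0 := 20 → I/M on L0; bus BusRdX; mem=80
  op5 P1: store L4 := 76 → I/M on L4; bus (none); mem=0
  op6 P1: store L0 := 23 → I/M on L0; bus (none); mem=80
  op7 P0: load  L2 → S/S on L2; bus (none); mem=80
  op8 P1: load  L0 → I/M on L0; bus (none); mem=80
  op9 P1: load  L2 → S/S on L2; bus (none); mem=80
  op10 P1: load  L0 → I/M on L0; bus (none); mem=80
  op11 P0: load  L4 → S/O on L4; bus BusRd; mem=0
  op12 P0: store L3 := 16 → M/I on L3; bus BusRdX; mem=50
  op13 P1: load  L2 → S/S on L2; bus (none); mem=80
  op14 P1: load  L4 → S/O on L4; bus (none); mem=0
  op15 P1: load  L6 → I/E on L6; bus BusRd; mem=90
  op16 P1: store L3 := 94 → I/M on L3; bus BusRdX Flush; mem=16
  op17 P1: store L0 := 82 → I/M on L0; bus (none); mem=80
  op18 P0: store L6 := 45 → M/I on L6; bus BusRdX; mem=90
  op19 P1: load  L6 → O/S on L6; bus BusRd; mem=90
  op20 P1: load  L5 → I/E on L5; bus BusRd; mem=80
  op21 P0: store L4 := 16 → M/I on L4; bus BusUpgr Flush; mem=76

invalidations = 2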